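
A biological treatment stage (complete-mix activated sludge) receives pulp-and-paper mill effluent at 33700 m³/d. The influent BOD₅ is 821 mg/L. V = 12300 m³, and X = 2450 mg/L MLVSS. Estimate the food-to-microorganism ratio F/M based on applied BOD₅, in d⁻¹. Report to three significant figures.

F/M = applied load / biomass = Q·S₀/(V·X) = 33700 × 821 / (12300 × 2450) = 0.9181 d⁻¹.

F/M ≈ 0.918 d⁻¹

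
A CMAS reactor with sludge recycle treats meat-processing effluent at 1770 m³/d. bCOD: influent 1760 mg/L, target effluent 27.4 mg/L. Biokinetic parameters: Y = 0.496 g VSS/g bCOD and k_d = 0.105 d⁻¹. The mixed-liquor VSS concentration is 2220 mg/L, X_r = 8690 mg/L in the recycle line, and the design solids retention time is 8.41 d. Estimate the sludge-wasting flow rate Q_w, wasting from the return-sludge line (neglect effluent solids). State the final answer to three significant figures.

Q_w ≈ 93.0 m³/d

Rearranging the biomass balance for a CMAS with decay, V = Y·Q·ΔS·θ_c / [X·(1+k_d θ_c)] = 0.496 × 1770 × (1760 − 27.4) × 8.41 / [2220 × (1 + 0.105 × 8.41)] = 1.28×10^7 / 4180 = 3060 m³.
θ_c = V·X/(Q_w·X_r) when wasting from the recycle, so Q_w = V·X/(θ_c·X_r) = 3060 × 2220 / (8.41 × 8690) = 92.95 m³/d.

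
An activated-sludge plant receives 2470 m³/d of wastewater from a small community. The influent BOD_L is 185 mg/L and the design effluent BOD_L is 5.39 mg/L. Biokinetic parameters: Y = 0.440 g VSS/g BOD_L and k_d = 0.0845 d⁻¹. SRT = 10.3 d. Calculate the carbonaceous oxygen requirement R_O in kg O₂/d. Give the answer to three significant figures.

R_O ≈ 295 kg O₂/d

Observed yield with endogenous decay: Y_obs = Y / (1 + k_d·θ_c) = 0.440 / (1 + 0.0845 × 10.3) = 0.440 / 1.870 = 0.2353 g VSS/g BOD_L.
Substrate removed = Q·(S₀ − S) = 2470 m³/d × (185 − 5.39) g/m³ = 4.44×10^5 g/d = 443.6 kg/d.
Biomass synthesised: P_X = Y_obs × 443.6 = 104.4 kg VSS/d.
Carbonaceous O₂ demand = substrate oxidised − cell-mass equivalent = 443.6 − 1.42 × 104.4 = 295.4 kg O₂/d.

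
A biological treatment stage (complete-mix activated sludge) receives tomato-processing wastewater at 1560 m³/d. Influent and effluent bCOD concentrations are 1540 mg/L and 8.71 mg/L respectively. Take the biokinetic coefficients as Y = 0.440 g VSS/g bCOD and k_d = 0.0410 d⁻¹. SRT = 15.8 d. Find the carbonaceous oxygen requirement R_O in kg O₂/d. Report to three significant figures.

Observed yield with endogenous decay: Y_obs = Y / (1 + k_d·θ_c) = 0.440 / (1 + 0.0410 × 15.8) = 0.440 / 1.648 = 0.2670 g VSS/g bCOD.
Q·(S₀ − S) = 1560 × (1540 − 8.71) × 10⁻³ = 2389 kg/d removed.
Net sludge production P_X = 0.2670 × 2389 = 637.9 kg VSS/d.
R_O = Q·ΔS − 1.42 P_X = 2389 − 905.8 = 1483 kg O₂/d.

R_O ≈ 1480 kg O₂/d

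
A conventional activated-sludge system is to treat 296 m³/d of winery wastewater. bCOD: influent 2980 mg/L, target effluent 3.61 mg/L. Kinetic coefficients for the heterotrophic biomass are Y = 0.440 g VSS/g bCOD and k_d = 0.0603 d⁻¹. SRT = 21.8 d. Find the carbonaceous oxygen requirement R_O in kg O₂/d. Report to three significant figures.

Y_obs = Y / (1 + k_d θ_c) = 0.440 / (1 + 0.0603 × 21.8) = 0.440 / 2.315 = 0.1901.
Mass of bCOD removed per day: Q(S₀ − S) = 296 × 2976 g/m³ = 881.0 kg/d.
P_X = Y_obs·Q·(S₀ − S) = 0.1901 × 881.0 = 167.5 kg VSS/d.
R_O = Q·(S₀ − S) − 1.42·P_X = 881.0 − 1.42 × 167.5 = 643.2 kg O₂/d.

R_O ≈ 643 kg O₂/d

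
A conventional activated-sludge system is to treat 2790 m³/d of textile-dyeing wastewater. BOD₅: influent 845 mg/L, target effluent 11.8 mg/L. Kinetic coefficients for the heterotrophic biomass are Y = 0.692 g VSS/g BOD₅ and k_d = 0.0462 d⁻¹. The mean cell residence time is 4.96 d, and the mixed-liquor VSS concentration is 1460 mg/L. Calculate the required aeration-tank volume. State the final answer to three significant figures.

V ≈ 4450 m³

Rearranging the biomass balance for a CMAS with decay, V = Y·Q·ΔS·θ_c / [X·(1+k_d θ_c)] = 0.692 × 2790 × (845 − 11.8) × 4.96 / [1460 × (1 + 0.0462 × 4.96)] = 7.98×10^6 / 1795 = 4446 m³.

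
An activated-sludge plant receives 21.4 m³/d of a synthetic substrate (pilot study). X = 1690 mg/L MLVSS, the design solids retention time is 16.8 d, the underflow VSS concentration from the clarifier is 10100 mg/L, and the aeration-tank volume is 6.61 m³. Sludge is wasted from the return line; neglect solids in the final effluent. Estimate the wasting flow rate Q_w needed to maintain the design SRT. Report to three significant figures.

Q_w ≈ 0.0658 m³/d

Wasting from the return line (neglecting effluent solids): Q_w = V·X / (θ_c·X_r) = 6.610 × 1690 / (16.8 × 10100) = 0.06584 m³/d.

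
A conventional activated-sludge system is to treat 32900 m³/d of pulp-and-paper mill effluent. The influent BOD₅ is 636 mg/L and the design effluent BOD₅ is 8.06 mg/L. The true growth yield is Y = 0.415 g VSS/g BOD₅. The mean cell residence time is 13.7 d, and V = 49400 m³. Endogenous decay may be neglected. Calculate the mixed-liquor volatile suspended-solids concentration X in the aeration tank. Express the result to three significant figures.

X = Y·Q·ΔS·θ_c / V = 0.415 × 32900 × (636 − 8.06) × 13.7 / 49400 = 2378 mg/L.

X ≈ 2380 mg/L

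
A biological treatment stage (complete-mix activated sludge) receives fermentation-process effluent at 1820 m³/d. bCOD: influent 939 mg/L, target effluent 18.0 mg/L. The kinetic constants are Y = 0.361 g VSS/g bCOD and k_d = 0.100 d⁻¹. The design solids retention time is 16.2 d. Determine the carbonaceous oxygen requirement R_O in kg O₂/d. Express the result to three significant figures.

Observed yield with endogenous decay: Y_obs = Y / (1 + k_d·θ_c) = 0.361 / (1 + 0.100 × 16.2) = 0.361 / 2.620 = 0.1378 g VSS/g bCOD.
ΔS = 939 − 18.0 = 921.0 mg/L, so the substrate removal rate is 1820 × 921.0/1000 = 1676 kg bCOD/d.
Net sludge production P_X = 0.1378 × 1676 = 231.0 kg VSS/d.
R_O = Q·(S₀ − S) − 1.42·P_X = 1676 − 1.42 × 231.0 = 1348 kg O₂/d.

R_O ≈ 1350 kg O₂/d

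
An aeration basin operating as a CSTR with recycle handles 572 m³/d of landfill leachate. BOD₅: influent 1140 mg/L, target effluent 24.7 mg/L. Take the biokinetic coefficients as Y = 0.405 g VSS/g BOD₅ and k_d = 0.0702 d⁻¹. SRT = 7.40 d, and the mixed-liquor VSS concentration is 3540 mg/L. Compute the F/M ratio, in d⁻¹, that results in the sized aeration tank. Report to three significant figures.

F/M ≈ 0.518 d⁻¹

Steady-state biomass mass balance: V·X·(1 + k_d·θ_c) = Y·Q·(S₀ − S)·θ_c, so V = 0.405 × 572 × (1140 − 24.7) × 7.40 / [3540 × (1 + 0.0702 × 7.40)] = 1.91×10^6 / 5379 = 355.4 m³.
F/M = Q·S₀ / (V·X) = 572 × 1140 / (355.4 × 3540) = 0.5182 g BOD₅·(g VSS·d)⁻¹.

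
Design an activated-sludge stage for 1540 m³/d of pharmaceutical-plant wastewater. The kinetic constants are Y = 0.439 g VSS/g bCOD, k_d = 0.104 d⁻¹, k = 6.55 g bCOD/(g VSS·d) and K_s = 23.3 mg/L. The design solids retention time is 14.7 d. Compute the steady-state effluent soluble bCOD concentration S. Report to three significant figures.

From the Monod/SRT balance for a CMAS, S = K_s·(1+k_d θ_c)/[θ_c·(Y k − k_d) − 1] = 23.3 × (1 + 0.104 × 14.7) / [14.7 × (0.439 × 6.55 − 0.104) − 1] = 58.92 / 39.74 = 1.483 mg/L.

S ≈ 1.48 mg/L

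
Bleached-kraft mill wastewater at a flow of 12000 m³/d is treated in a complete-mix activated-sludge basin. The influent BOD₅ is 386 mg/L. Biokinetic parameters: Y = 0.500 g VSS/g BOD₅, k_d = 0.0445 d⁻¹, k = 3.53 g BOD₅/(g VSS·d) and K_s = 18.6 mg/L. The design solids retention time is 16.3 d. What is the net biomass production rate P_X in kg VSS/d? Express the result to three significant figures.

P_X ≈ 1340 kg VSS/d

Effluent substrate depends only on kinetics and SRT: S = K_s(1 + k_d θ_c) / [θ_c(Yk − k_d) − 1] = 18.6 × (1 + 0.0445 × 16.3) / [16.3 × (0.500 × 3.53 − 0.0445) − 1] = 32.09 / 27.04 = 1.187 mg/L.
Correct the yield for decay: Y_obs = Y/(1 + k_d θ_c) = 0.500 / (1 + 0.0445 × 16.3) = 0.500 / 1.725 = 0.2898.
ΔS = 386 − 1.19 = 384.8 mg/L, so the substrate removal rate is 12000 × 384.8/1000 = 4618 kg BOD₅/d.
So the net sludge growth is P_X = 0.2898 × 4618 = 1338 kg VSS/d.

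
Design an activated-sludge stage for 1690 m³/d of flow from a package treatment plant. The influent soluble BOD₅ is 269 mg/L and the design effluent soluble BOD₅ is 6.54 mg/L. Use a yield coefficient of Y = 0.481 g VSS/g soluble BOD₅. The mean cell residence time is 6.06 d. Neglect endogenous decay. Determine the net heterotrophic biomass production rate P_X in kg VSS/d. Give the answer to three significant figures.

With endogenous decay neglected, the observed yield equals the true yield: Y_obs = Y = 0.481 g VSS/g soluble BOD₅.
Q·(S₀ − S) = 1690 × (269 − 6.54) × 10⁻³ = 443.6 kg/d removed.
P_X = Y_obs · Q(S₀ − S) = 0.4810 × 443.6 = 213.4 kg VSS/d.

P_X ≈ 213 kg VSS/d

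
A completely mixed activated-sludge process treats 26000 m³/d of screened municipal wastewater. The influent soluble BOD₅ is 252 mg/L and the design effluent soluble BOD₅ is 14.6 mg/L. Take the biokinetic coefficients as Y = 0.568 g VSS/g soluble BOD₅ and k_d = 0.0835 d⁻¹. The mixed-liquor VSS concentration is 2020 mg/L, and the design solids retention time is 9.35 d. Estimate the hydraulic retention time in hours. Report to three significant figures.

Rearranging the biomass balance for a CMAS with decay, V = Y·Q·ΔS·θ_c / [X·(1+k_d θ_c)] = 0.568 × 26000 × (252 − 14.6) × 9.35 / [2020 × (1 + 0.0835 × 9.35)] = 3.28×10^7 / 3597 = 9113 m³.
Hydraulic retention time τ = V/Q = 9113 / 26000 = 0.3505 d = 8.412 h.

τ ≈ 8.41 h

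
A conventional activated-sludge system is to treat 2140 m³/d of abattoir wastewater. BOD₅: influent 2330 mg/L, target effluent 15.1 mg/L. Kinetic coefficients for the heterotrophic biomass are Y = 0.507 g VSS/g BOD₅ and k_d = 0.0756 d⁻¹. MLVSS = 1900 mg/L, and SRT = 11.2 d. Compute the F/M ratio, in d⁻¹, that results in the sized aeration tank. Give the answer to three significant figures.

Steady-state biomass mass balance: V·X·(1 + k_d·θ_c) = Y·Q·(S₀ − S)·θ_c, so V = 0.507 × 2140 × (2330 − 15.1) × 11.2 / [1900 × (1 + 0.0756 × 11.2)] = 2.81×10^7 / 3509 = 8017 m³.
F/M = applied load / biomass = Q·S₀/(V·X) = 2140 × 2330 / (8017 × 1900) = 0.3273 d⁻¹.

F/M ≈ 0.327 d⁻¹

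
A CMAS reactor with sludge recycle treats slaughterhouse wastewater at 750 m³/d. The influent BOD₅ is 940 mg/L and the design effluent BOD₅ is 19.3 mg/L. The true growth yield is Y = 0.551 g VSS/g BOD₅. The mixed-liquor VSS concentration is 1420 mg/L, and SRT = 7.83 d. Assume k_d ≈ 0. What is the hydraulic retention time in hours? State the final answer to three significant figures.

With k_d = 0 the design equation reduces to V = Y Q (S₀−S) θ_c / X = 0.551 × 750 × (940 − 19.3) × 7.83 / 1420 = 2098 m³.
HRT = V/Q = 2098 m³ / 750 m³·d⁻¹ = 2.797 d × 24 = 67.14 h.

τ ≈ 67.1 h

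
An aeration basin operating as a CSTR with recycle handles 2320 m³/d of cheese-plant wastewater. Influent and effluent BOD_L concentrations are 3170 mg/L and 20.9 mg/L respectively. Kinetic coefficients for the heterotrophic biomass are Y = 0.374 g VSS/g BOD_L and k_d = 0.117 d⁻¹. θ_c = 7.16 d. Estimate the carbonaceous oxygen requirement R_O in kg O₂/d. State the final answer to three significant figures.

R_O ≈ 5190 kg O₂/d

Y_obs = Y / (1 + k_d θ_c) = 0.374 / (1 + 0.117 × 7.16) = 0.374 / 1.838 = 0.2035.
Q·(S₀ − S) = 2320 × (3170 − 20.9) × 10⁻³ = 7306 kg/d removed.
P_X = Y_obs·Q·(S₀ − S) = 0.2035 × 7306 = 1487 kg VSS/d.
R_O = Q·(S₀ − S) − 1.42·P_X = 7306 − 1.42 × 1487 = 5195 kg O₂/d.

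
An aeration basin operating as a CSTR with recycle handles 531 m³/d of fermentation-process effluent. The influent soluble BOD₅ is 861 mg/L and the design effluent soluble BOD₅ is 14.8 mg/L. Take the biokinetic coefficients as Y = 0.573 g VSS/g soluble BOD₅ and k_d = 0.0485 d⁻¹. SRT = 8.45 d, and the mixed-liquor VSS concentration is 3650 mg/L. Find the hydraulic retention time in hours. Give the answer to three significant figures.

Rearranging the biomass balance for a CMAS with decay, V = Y·Q·ΔS·θ_c / [X·(1+k_d θ_c)] = 0.573 × 531 × (861 − 14.8) × 8.45 / [3650 × (1 + 0.0485 × 8.45)] = 2.18×10^6 / 5146 = 422.8 m³.
HRT = V/Q = 422.8 m³ / 531 m³·d⁻¹ = 0.7962 d × 24 = 19.11 h.

τ ≈ 19.1 h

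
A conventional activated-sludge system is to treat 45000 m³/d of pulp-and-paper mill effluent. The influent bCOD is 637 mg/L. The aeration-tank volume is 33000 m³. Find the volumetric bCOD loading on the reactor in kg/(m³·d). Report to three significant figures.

L_v ≈ 0.869 kg bCOD/(m³·d)

Applied bCOD load per unit volume = Q·S₀/V = (45000 × 637/1000)/33000 = 0.8686 kg bCOD·m⁻³·d⁻¹.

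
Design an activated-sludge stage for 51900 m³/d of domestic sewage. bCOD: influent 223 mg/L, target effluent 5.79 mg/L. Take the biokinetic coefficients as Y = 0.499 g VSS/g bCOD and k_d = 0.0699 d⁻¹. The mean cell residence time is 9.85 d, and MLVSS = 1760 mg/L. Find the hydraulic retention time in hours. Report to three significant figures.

Rearranging the biomass balance for a CMAS with decay, V = Y·Q·ΔS·θ_c / [X·(1+k_d θ_c)] = 0.499 × 51900 × (223 − 5.79) × 9.85 / [1760 × (1 + 0.0699 × 9.85)] = 5.54×10^7 / 2972 = 18645 m³.
τ = V/Q = 18645/51900 = 0.3593 d, or 8.622 h.

τ ≈ 8.62 h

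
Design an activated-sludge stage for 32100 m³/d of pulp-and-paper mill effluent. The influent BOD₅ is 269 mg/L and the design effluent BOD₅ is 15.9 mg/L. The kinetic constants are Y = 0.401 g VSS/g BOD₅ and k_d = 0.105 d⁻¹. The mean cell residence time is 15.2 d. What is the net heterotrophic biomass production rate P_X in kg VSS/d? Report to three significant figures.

The observed yield is Y_obs = Y/(1 + k_d·θ_c) = 0.401 / (1 + 0.105 × 15.2) = 0.401 / 2.596 = 0.1545 g VSS per g BOD₅ removed.
Q·(S₀ − S) = 32100 × (269 − 15.9) × 10⁻³ = 8125 kg/d removed.
P_X = Y_obs · Q(S₀ − S) = 0.1545 × 8125 = 1255 kg VSS/d.

P_X ≈ 1250 kg VSS/d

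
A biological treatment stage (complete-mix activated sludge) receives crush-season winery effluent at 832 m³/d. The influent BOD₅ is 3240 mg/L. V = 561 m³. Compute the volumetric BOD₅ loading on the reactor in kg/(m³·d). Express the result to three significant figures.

L_v ≈ 4.81 kg BOD₅/(m³·d)

Applied BOD₅ load per unit volume = Q·S₀/V = (832 × 3240/1000)/561.0 = 4.805 kg BOD₅·m⁻³·d⁻¹.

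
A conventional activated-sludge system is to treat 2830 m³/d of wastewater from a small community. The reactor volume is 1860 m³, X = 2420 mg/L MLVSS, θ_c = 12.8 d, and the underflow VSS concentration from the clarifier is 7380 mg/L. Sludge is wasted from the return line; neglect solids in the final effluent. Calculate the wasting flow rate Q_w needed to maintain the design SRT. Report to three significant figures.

Wasting from the return line (neglecting effluent solids): Q_w = V·X / (θ_c·X_r) = 1860 × 2420 / (12.8 × 7380) = 47.65 m³/d.

Q_w ≈ 47.6 m³/d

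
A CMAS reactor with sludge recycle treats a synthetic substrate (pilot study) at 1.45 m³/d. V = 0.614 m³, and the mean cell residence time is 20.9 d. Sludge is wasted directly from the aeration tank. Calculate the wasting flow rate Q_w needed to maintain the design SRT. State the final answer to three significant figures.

Q_w ≈ 0.0294 m³/d

With mixed-liquor wasting, θ_c = V/Q_w, so Q_w = V/θ_c = 0.6140/20.9 = 0.02938 m³/d.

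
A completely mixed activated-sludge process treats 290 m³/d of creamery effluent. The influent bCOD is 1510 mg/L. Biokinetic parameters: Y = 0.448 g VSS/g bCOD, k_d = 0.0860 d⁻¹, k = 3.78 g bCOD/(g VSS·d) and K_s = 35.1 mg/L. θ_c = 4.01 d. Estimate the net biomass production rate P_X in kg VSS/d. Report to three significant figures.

Effluent substrate depends only on kinetics and SRT: S = K_s(1 + k_d θ_c) / [θ_c(Yk − k_d) − 1] = 35.1 × (1 + 0.0860 × 4.01) / [4.01 × (0.448 × 3.78 − 0.0860) − 1] = 47.20 / 5.446 = 8.668 mg/L.
Y_obs = Y / (1 + k_d θ_c) = 0.448 / (1 + 0.0860 × 4.01) = 0.448 / 1.345 = 0.3331.
ΔS = 1510 − 8.67 = 1501 mg/L, so the substrate removal rate is 290 × 1501/1000 = 435.4 kg bCOD/d.
Biomass produced: P_X = Y_obs·Q·ΔS = 0.3331 × 435.4 ≈ 145.0 kg VSS/d.

P_X ≈ 145 kg VSS/d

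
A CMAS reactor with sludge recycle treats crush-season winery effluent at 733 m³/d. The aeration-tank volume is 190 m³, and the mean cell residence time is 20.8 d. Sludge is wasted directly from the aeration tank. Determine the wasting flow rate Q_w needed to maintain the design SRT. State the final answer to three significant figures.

Q_w ≈ 9.13 m³/d

For wasting at MLVSS concentration, Q_w = V/θ_c = 190.0/20.8 = 9.135 m³/d.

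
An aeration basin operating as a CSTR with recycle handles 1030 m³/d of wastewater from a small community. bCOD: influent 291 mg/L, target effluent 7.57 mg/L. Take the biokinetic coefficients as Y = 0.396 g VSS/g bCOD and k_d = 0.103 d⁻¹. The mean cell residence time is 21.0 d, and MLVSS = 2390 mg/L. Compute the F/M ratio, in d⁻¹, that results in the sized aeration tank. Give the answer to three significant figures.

F/M ≈ 0.391 d⁻¹

Steady-state biomass mass balance: V·X·(1 + k_d·θ_c) = Y·Q·(S₀ − S)·θ_c, so V = 0.396 × 1030 × (291 − 7.57) × 21.0 / [2390 × (1 + 0.103 × 21.0)] = 2.43×10^6 / 7560 = 321.1 m³.
Food-to-microorganism ratio F/M = Q S₀ / (V X) = 1030 × 291 / (321.1 × 2390) = 0.3905 d⁻¹.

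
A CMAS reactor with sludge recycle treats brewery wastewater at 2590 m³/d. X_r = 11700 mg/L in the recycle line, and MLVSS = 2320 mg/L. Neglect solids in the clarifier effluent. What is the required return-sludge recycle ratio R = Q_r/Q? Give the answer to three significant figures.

R ≈ 0.247

Mass balance around the secondary clarifier (neglecting effluent solids): R = X / (X_r − X) = 2320 / (11700 − 2320) = 0.2473.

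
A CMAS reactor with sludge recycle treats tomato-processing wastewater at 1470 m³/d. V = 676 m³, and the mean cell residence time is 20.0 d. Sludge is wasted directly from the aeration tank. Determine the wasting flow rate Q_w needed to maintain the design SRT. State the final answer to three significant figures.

With mixed-liquor wasting, θ_c = V/Q_w, so Q_w = V/θ_c = 676.0/20.0 = 33.80 m³/d.

Q_w ≈ 33.8 m³/d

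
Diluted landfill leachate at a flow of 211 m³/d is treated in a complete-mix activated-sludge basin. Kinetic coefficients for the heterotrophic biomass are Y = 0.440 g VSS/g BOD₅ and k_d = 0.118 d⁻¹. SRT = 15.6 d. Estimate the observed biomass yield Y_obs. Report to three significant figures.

Y_obs ≈ 0.155 g VSS/g BOD₅

Observed yield with endogenous decay: Y_obs = Y / (1 + k_d·θ_c) = 0.440 / (1 + 0.118 × 15.6) = 0.440 / 2.841 = 0.1549 g VSS/g BOD₅.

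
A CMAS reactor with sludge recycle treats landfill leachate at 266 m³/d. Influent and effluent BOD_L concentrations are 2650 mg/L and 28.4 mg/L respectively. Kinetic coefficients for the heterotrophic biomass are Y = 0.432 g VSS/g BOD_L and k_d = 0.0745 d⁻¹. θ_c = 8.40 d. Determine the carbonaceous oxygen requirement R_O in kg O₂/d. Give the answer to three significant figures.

R_O ≈ 434 kg O₂/d

The observed yield is Y_obs = Y/(1 + k_d·θ_c) = 0.432 / (1 + 0.0745 × 8.40) = 0.432 / 1.626 = 0.2657 g VSS per g BOD_L removed.
Substrate removed = Q·(S₀ − S) = 266 m³/d × (2650 − 28.4) g/m³ = 6.97×10^5 g/d = 697.3 kg/d.
Net sludge production P_X = 0.2657 × 697.3 = 185.3 kg VSS/d.
R_O = Q·ΔS − 1.42 P_X = 697.3 − 263.1 = 434.2 kg O₂/d.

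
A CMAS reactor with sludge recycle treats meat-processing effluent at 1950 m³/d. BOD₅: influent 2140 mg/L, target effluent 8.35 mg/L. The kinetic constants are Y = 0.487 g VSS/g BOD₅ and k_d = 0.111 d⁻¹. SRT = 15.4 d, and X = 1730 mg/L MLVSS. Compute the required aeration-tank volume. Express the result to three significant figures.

From the SRT design equation V = Y Q (S₀−S) θ_c / [X (1 + k_d θ_c)] = 0.487 × 1950 × (2140 − 8.35) × 15.4 / [1730 × (1 + 0.111 × 15.4)] = 3.12×10^7 / 4687 = 6651 m³.

V ≈ 6650 m³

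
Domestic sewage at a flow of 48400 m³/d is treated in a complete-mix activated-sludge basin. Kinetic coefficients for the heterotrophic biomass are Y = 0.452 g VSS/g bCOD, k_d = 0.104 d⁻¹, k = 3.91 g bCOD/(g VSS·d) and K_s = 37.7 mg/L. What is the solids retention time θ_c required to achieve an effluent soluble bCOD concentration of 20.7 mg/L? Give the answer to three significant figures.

θ_c ≈ 1.91 d

Specific growth rate at S = 20.7 mg/L: μ = YkS/(K_s+S) = 0.452·3.91·20.7/(37.7+20.7) = 0.6264 d⁻¹.
Then 1/θ_c = μ − k_d = 0.6264 − 0.104 = 0.5224 d⁻¹, giving θ_c = 1.914 d.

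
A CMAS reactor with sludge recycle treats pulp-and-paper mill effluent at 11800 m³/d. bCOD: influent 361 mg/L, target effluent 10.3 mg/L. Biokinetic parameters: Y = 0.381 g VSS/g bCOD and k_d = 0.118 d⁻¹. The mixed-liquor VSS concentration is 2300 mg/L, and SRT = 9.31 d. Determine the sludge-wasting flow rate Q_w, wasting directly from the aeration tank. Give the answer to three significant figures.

From the SRT design equation V = Y Q (S₀−S) θ_c / [X (1 + k_d θ_c)] = 0.381 × 11800 × (361 − 10.3) × 9.31 / [2300 × (1 + 0.118 × 9.31)] = 1.47×10^7 / 4827 = 3041 m³.
Wasting from the aeration tank: Q_w = V / θ_c = 3041 / 9.31 = 326.7 m³/d.

Q_w ≈ 327 m³/d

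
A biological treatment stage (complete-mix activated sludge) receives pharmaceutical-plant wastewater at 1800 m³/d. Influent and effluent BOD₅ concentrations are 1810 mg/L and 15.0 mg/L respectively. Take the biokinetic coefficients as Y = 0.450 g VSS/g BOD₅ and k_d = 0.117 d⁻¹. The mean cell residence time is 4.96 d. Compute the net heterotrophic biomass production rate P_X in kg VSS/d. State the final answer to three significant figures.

P_X ≈ 920 kg VSS/d

Y_obs = Y / (1 + k_d θ_c) = 0.450 / (1 + 0.117 × 4.96) = 0.450 / 1.580 = 0.2848.
Mass of BOD₅ removed per day: Q(S₀ − S) = 1800 × 1795 g/m³ = 3231 kg/d.
Biomass produced: P_X = Y_obs·Q·ΔS = 0.2848 × 3231 ≈ 920.0 kg VSS/d.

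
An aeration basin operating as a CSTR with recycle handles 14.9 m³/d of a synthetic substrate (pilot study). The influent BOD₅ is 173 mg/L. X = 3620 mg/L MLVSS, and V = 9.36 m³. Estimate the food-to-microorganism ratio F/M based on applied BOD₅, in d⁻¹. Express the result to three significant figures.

F/M = applied load / biomass = Q·S₀/(V·X) = 14.9 × 173 / (9.360 × 3620) = 0.07608 d⁻¹.

F/M ≈ 0.0761 d⁻¹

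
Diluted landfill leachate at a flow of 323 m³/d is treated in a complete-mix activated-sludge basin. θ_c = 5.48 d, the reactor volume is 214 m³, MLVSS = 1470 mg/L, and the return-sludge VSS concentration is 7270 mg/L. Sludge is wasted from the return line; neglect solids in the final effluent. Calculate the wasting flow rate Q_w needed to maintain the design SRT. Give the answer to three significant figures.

Wasting from the return line (neglecting effluent solids): Q_w = V·X / (θ_c·X_r) = 214.0 × 1470 / (5.48 × 7270) = 7.896 m³/d.

Q_w ≈ 7.90 m³/d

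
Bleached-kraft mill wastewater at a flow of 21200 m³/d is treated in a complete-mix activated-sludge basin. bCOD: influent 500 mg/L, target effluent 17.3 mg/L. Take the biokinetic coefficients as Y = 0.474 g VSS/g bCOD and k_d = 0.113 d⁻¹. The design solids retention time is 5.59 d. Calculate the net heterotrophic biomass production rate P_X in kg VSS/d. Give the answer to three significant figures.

P_X ≈ 2970 kg VSS/d

Y_obs = Y / (1 + k_d θ_c) = 0.474 / (1 + 0.113 × 5.59) = 0.474 / 1.632 = 0.2905.
ΔS = 500 − 17.3 = 482.7 mg/L, so the substrate removal rate is 21200 × 482.7/1000 = 10233 kg bCOD/d.
So the net sludge growth is P_X = 0.2905 × 10233 = 2973 kg VSS/d.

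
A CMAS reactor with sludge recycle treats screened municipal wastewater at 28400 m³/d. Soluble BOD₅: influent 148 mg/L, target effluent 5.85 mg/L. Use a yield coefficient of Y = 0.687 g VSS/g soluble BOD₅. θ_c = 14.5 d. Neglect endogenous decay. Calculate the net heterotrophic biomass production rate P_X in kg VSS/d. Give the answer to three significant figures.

P_X ≈ 2770 kg VSS/d

Since k_d ≈ 0, Y_obs = Y = 0.687 g VSS/g soluble BOD₅.
Q·(S₀ − S) = 28400 × (148 − 5.85) × 10⁻³ = 4037 kg/d removed.
Biomass produced: P_X = Y_obs·Q·ΔS = 0.6870 × 4037 ≈ 2773 kg VSS/d.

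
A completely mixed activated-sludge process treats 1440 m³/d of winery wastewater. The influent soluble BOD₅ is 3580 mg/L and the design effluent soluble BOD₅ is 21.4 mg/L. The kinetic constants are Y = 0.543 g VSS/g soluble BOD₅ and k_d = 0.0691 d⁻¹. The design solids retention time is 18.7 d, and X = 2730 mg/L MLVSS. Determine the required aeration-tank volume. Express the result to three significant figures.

Rearranging the biomass balance for a CMAS with decay, V = Y·Q·ΔS·θ_c / [X·(1+k_d θ_c)] = 0.543 × 1440 × (3580 − 21.4) × 18.7 / [2730 × (1 + 0.0691 × 18.7)] = 5.2×10^7 / 6258 = 8315 m³.

V ≈ 8320 m³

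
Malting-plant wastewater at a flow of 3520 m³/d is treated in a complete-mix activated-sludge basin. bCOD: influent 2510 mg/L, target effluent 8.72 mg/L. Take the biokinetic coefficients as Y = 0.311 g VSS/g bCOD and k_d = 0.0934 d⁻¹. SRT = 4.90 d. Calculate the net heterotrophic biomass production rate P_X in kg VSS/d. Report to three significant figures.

Observed yield with endogenous decay: Y_obs = Y / (1 + k_d·θ_c) = 0.311 / (1 + 0.0934 × 4.90) = 0.311 / 1.458 = 0.2134 g VSS/g bCOD.
ΔS = 2510 − 8.72 = 2501 mg/L, so the substrate removal rate is 3520 × 2501/1000 = 8805 kg bCOD/d.
So the net sludge growth is P_X = 0.2134 × 8805 = 1878 kg VSS/d.

P_X ≈ 1880 kg VSS/d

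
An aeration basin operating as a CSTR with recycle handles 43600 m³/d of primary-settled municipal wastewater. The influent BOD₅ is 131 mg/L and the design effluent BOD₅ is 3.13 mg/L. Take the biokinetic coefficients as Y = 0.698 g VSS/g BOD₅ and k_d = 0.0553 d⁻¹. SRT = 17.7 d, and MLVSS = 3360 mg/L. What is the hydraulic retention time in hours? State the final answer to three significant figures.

From the SRT design equation V = Y Q (S₀−S) θ_c / [X (1 + k_d θ_c)] = 0.698 × 43600 × (131 − 3.13) × 17.7 / [3360 × (1 + 0.0553 × 17.7)] = 6.89×10^7 / 6649 = 10360 m³.
τ = V/Q = 10360/43600 = 0.2376 d, or 5.702 h.

τ ≈ 5.70 h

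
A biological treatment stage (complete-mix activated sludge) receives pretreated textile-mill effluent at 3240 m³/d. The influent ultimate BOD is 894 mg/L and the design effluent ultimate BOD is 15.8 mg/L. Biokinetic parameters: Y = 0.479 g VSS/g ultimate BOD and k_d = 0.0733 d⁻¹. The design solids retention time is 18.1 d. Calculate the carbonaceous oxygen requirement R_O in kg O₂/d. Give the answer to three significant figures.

R_O ≈ 2010 kg O₂/d

Y_obs = Y / (1 + k_d θ_c) = 0.479 / (1 + 0.0733 × 18.1) = 0.479 / 2.327 = 0.2059.
Substrate removed = Q·(S₀ − S) = 3240 m³/d × (894 − 15.8) g/m³ = 2.85×10^6 g/d = 2845 kg/d.
Net sludge production P_X = 0.2059 × 2845 = 585.8 kg VSS/d.
R_O = Q·ΔS − 1.42 P_X = 2845 − 831.8 = 2014 kg O₂/d.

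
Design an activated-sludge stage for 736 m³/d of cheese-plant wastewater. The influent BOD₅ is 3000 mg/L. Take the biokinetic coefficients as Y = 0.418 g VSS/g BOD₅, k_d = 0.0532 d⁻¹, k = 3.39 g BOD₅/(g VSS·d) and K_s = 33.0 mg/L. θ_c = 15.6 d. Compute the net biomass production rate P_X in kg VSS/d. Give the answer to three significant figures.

P_X ≈ 504 kg VSS/d

From the Monod/SRT balance for a CMAS, S = K_s·(1+k_d θ_c)/[θ_c·(Y k − k_d) − 1] = 33.0 × (1 + 0.0532 × 15.6) / [15.6 × (0.418 × 3.39 − 0.0532) − 1] = 60.39 / 20.28 = 2.978 mg/L.
Observed yield with endogenous decay: Y_obs = Y / (1 + k_d·θ_c) = 0.418 / (1 + 0.0532 × 15.6) = 0.418 / 1.830 = 0.2284 g VSS/g BOD₅.
Mass of BOD₅ removed per day: Q(S₀ − S) = 736 × 2997 g/m³ = 2206 kg/d.
P_X = Y_obs · Q(S₀ − S) = 0.2284 × 2206 = 503.9 kg VSS/d.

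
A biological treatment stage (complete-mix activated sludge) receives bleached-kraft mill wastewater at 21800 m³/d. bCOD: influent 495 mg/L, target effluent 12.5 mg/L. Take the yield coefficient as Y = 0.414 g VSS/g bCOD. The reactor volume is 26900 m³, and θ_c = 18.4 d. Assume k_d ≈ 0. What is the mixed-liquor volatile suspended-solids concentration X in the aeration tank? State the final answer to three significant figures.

From V·X = Y·Q·(S₀ − S)·θ_c (decay neglected): X = 0.414 × 21800 × (495 − 12.5) × 18.4 / 26900 = 2979 mg/L.

X ≈ 2980 mg/L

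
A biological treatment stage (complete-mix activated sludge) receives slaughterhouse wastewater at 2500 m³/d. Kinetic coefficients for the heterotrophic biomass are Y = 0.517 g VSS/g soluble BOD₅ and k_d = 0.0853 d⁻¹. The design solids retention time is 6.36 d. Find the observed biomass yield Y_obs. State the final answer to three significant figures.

Correct the yield for decay: Y_obs = Y/(1 + k_d θ_c) = 0.517 / (1 + 0.0853 × 6.36) = 0.517 / 1.543 = 0.3352.

Y_obs ≈ 0.335 g VSS/g soluble BOD₅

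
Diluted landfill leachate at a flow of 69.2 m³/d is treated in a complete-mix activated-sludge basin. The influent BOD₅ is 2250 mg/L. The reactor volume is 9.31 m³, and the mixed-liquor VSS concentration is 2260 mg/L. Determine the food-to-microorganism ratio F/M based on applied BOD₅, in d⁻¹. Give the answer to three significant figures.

F/M ≈ 7.40 d⁻¹

Food-to-microorganism ratio F/M = Q S₀ / (V X) = 69.2 × 2250 / (9.310 × 2260) = 7.400 d⁻¹.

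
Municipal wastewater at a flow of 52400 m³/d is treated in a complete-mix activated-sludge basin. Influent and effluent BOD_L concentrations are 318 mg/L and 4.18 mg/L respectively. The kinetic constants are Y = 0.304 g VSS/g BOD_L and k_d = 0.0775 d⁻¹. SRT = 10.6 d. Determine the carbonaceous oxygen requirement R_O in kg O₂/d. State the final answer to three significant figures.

The observed yield is Y_obs = Y/(1 + k_d·θ_c) = 0.304 / (1 + 0.0775 × 10.6) = 0.304 / 1.821 = 0.1669 g VSS per g BOD_L removed.
Q·(S₀ − S) = 52400 × (318 − 4.18) × 10⁻³ = 16444 kg/d removed.
P_X = Y_obs·Q·(S₀ − S) = 0.1669 × 16444 = 2744 kg VSS/d.
Carbonaceous O₂ demand = substrate oxidised − cell-mass equivalent = 16444 − 1.42 × 2744 = 12547 kg O₂/d.

R_O ≈ 12500 kg O₂/d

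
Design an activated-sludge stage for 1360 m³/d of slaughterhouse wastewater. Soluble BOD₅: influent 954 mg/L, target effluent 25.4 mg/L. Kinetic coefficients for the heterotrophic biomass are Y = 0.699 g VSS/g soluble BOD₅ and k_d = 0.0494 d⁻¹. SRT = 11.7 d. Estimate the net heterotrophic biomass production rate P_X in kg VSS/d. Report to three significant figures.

The observed yield is Y_obs = Y/(1 + k_d·θ_c) = 0.699 / (1 + 0.0494 × 11.7) = 0.699 / 1.578 = 0.4430 g VSS per g soluble BOD₅ removed.
Mass of soluble BOD₅ removed per day: Q(S₀ − S) = 1360 × 928.6 g/m³ = 1263 kg/d.
So the net sludge growth is P_X = 0.4430 × 1263 = 559.4 kg VSS/d.

P_X ≈ 559 kg VSS/d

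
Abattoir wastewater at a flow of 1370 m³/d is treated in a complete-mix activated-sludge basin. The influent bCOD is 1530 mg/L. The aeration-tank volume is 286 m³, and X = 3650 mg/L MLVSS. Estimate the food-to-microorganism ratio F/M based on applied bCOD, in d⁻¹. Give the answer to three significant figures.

F/M = Q·S₀ / (V·X) = 1370 × 1530 / (286.0 × 3650) = 2.008 g bCOD·(g VSS·d)⁻¹.

F/M ≈ 2.01 d⁻¹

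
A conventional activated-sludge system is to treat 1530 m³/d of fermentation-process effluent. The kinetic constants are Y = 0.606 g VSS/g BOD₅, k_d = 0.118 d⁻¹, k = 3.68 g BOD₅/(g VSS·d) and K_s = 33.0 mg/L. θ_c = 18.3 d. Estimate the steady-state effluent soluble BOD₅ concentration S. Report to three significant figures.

S ≈ 2.77 mg/L

Effluent substrate depends only on kinetics and SRT: S = K_s(1 + k_d θ_c) / [θ_c(Yk − k_d) − 1] = 33.0 × (1 + 0.118 × 18.3) / [18.3 × (0.606 × 3.68 − 0.118) − 1] = 104.3 / 37.65 = 2.769 mg/L.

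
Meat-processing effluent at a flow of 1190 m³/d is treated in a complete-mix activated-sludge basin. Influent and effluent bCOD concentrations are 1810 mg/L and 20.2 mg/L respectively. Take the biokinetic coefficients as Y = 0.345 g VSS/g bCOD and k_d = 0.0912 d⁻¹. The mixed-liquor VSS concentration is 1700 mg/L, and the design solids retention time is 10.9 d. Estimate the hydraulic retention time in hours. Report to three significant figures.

From the SRT design equation V = Y Q (S₀−S) θ_c / [X (1 + k_d θ_c)] = 0.345 × 1190 × (1810 − 20.2) × 10.9 / [1700 × (1 + 0.0912 × 10.9)] = 8.01×10^6 / 3390 = 2363 m³.
Hydraulic retention time τ = V/Q = 2363 / 1190 = 1.985 d = 47.65 h.

τ ≈ 47.7 h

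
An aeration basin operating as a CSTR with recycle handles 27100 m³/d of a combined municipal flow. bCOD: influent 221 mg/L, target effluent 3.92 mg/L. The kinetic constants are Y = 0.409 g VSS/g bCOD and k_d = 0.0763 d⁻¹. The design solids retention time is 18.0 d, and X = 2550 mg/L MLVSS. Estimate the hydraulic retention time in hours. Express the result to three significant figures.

Rearranging the biomass balance for a CMAS with decay, V = Y·Q·ΔS·θ_c / [X·(1+k_d θ_c)] = 0.409 × 27100 × (221 − 3.92) × 18.0 / [2550 × (1 + 0.0763 × 18.0)] = 4.33×10^7 / 6052 = 7156 m³.
Hydraulic retention time τ = V/Q = 7156 / 27100 = 0.2641 d = 6.337 h.

τ ≈ 6.34 h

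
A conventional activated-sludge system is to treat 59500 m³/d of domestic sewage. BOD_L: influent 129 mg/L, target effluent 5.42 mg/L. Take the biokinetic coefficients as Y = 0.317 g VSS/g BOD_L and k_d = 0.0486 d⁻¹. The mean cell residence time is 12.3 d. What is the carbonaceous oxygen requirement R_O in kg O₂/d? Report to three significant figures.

Correct the yield for decay: Y_obs = Y/(1 + k_d θ_c) = 0.317 / (1 + 0.0486 × 12.3) = 0.317 / 1.598 = 0.1984.
Q·(S₀ − S) = 59500 × (129 − 5.42) × 10⁻³ = 7353 kg/d removed.
Net sludge production P_X = 0.1984 × 7353 = 1459 kg VSS/d.
Carbonaceous O₂ demand = substrate oxidised − cell-mass equivalent = 7353 − 1.42 × 1459 = 5281 kg O₂/d.

R_O ≈ 5280 kg O₂/d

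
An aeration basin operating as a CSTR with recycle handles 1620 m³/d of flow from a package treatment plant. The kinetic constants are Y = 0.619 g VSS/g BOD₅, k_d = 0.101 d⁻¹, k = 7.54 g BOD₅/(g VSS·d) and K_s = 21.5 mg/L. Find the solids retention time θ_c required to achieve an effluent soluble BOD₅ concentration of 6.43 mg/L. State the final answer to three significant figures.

From 1/θ_c = Y·k·S/(K_s + S) − k_d: Y·k·S/(K_s+S) = 0.619 × 7.54 × 6.43 / (21.5 + 6.43) = 1.074 d⁻¹.
1/θ_c = 1.074 − 0.101 = 0.9735 d⁻¹, so θ_c = 1.027 d.

θ_c ≈ 1.03 d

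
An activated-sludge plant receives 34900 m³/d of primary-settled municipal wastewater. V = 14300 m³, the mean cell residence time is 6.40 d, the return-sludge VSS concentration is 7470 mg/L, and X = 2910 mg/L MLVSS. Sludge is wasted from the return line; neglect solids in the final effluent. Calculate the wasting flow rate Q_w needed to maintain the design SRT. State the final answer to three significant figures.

Q_w ≈ 870 m³/d

Q_w = (V·X)/(θ_c X_r) = 14300 × 2910 / (6.40 × 7470) = 870.4 m³/d.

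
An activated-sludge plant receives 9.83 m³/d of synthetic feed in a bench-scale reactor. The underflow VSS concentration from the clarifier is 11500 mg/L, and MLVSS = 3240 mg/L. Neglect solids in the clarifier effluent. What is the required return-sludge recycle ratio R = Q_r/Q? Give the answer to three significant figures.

R = Q_r/Q = X/(X_r − X) = 3240 / (11500 − 3240) = 0.3923.

R ≈ 0.392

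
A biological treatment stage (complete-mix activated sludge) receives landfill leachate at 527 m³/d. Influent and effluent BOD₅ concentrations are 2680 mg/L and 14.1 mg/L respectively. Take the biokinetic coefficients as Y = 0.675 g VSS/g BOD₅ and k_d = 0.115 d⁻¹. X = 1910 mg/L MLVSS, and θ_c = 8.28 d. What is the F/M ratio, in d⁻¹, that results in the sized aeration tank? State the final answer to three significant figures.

F/M ≈ 0.351 d⁻¹

From the SRT design equation V = Y Q (S₀−S) θ_c / [X (1 + k_d θ_c)] = 0.675 × 527 × (2680 − 14.1) × 8.28 / [1910 × (1 + 0.115 × 8.28)] = 7.85×10^6 / 3729 = 2106 m³.
F/M = Q·S₀ / (V·X) = 527 × 2680 / (2106 × 1910) = 0.3511 g BOD₅·(g VSS·d)⁻¹.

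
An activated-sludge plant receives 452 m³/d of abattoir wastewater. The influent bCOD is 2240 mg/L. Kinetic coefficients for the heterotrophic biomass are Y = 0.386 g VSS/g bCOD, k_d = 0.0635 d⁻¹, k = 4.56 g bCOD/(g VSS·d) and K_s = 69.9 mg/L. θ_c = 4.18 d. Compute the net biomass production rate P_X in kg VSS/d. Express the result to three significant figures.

For a completely mixed reactor with recycle the Lawrence–McCarty relation gives S = K_s·(1 + k_d·θ_c) / [θ_c·(Y·k − k_d) − 1] = 69.9 × (1 + 0.0635 × 4.18) / [4.18 × (0.386 × 4.56 − 0.0635) − 1] = 88.45 / 6.092 = 14.52 mg/L.
Observed yield with endogenous decay: Y_obs = Y / (1 + k_d·θ_c) = 0.386 / (1 + 0.0635 × 4.18) = 0.386 / 1.265 = 0.3050 g VSS/g bCOD.
Mass of bCOD removed per day: Q(S₀ − S) = 452 × 2226 g/m³ = 1006 kg/d.
Net biomass production P_X = Y_obs × Q·(S₀ − S) = 0.3050 × 1006 = 306.8 kg VSS/d.

P_X ≈ 307 kg VSS/d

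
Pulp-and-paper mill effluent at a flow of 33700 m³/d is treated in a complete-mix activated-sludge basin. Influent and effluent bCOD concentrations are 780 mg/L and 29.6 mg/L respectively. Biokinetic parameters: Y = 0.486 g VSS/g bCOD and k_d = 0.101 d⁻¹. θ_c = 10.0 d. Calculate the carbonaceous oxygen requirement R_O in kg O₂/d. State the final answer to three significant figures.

Y_obs = Y / (1 + k_d θ_c) = 0.486 / (1 + 0.101 × 10.0) = 0.486 / 2.010 = 0.2418.
ΔS = 780 − 29.6 = 750.4 mg/L, so the substrate removal rate is 33700 × 750.4/1000 = 25288 kg bCOD/d.
Biomass synthesised: P_X = Y_obs × 25288 = 6115 kg VSS/d.
Carbonaceous O₂ demand = substrate oxidised − cell-mass equivalent = 25288 − 1.42 × 6115 = 16606 kg O₂/d.

R_O ≈ 16600 kg O₂/d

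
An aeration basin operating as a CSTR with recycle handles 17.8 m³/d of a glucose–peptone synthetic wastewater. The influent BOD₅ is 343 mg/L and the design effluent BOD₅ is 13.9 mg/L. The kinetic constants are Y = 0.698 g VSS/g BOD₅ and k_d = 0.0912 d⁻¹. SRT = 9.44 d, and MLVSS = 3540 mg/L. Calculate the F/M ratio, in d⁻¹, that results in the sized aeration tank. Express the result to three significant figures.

Rearranging the biomass balance for a CMAS with decay, V = Y·Q·ΔS·θ_c / [X·(1+k_d θ_c)] = 0.698 × 17.8 × (343 − 13.9) × 9.44 / [3540 × (1 + 0.0912 × 9.44)] = 3.86×10^4 / 6588 = 5.859 m³.
Food-to-microorganism ratio F/M = Q S₀ / (V X) = 17.8 × 343 / (5.859 × 3540) = 0.2944 d⁻¹.

F/M ≈ 0.294 d⁻¹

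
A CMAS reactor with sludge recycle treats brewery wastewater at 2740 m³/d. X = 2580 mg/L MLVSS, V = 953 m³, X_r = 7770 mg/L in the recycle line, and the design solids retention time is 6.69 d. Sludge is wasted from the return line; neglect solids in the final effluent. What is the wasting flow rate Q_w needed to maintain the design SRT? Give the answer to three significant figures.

Q_w ≈ 47.3 m³/d

Q_w = (V·X)/(θ_c X_r) = 953.0 × 2580 / (6.69 × 7770) = 47.30 m³/d.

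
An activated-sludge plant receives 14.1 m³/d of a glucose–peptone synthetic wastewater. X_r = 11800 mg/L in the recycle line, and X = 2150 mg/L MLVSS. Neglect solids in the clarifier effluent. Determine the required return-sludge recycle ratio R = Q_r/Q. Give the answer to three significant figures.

R ≈ 0.223

Mass balance around the secondary clarifier (neglecting effluent solids): R = X / (X_r − X) = 2150 / (11800 − 2150) = 0.2228.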